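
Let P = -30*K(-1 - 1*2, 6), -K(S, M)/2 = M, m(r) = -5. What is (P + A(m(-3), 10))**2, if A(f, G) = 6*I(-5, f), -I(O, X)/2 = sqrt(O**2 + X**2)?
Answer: 136800 - 43200*sqrt(2) ≈ 75706.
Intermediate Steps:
I(O, X) = -2*sqrt(O**2 + X**2)
A(f, G) = -12*sqrt(25 + f**2) (A(f, G) = 6*(-2*sqrt((-5)**2 + f**2)) = 6*(-2*sqrt(25 + f**2)) = -12*sqrt(25 + f**2))
K(S, M) = -2*M
P = 360 (P = -(-60)*6 = -30*(-12) = 360)
(P + A(m(-3), 10))**2 = (360 - 12*sqrt(25 + (-5)**2))**2 = (360 - 12*sqrt(25 + 25))**2 = (360 - 60*sqrt(2))**2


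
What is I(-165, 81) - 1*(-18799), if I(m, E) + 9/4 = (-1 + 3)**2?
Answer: 75203/4 ≈ 18801.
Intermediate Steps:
I(m, E) = 7/4 (I(m, E) = -9/4 + (-1 + 3)**2 = -9/4 + 2**2 = -9/4 + 4 = 7/4)
I(-165, 81) - 1*(-18799) = 7/4 - 1*(-18799) = 7/4 + 18799 = 75203/4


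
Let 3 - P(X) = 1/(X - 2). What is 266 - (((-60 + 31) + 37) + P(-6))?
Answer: 2039/8 ≈ 254.88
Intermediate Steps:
P(X) = 3 - 1/(-2 + X) (P(X) = 3 - 1/(X - 2) = 3 - 1/(-2 + X))
266 - (((-60 + 31) + 37) + P(-6)) = 266 - (((-60 + 31) + 37) + (-7 + 3*(-6))/(-2 - 6)) = 266 - ((-29 + 37) + (-7 - 18)/(-8)) = 266 - (8 - ⅛*(-25)) = 266 - (8 + 25/8) = 266 - 1*89/8 = 266 - 89/8 = 2039/8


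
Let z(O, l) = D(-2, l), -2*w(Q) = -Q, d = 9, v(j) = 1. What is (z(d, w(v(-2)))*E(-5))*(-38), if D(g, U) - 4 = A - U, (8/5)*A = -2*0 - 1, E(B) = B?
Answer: 2185/4 ≈ 546.25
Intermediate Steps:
A = -5/8 (A = 5*(-2*0 - 1)/8 = 5*(0 - 1)/8 = (5/8)*(-1) = -5/8 ≈ -0.62500)
w(Q) = Q/2 (w(Q) = -(-1)*Q/2 = Q/2)
D(g, U) = 27/8 - U (D(g, U) = 4 + (-5/8 - U) = 27/8 - U)
z(O, l) = 27/8 - l
(z(d, w(v(-2)))*E(-5))*(-38) = ((27/8 - 1/2)*(-5))*(-38) = ((27/8 - 1*½)*(-5))*(-38) = ((27/8 - ½)*(-5))*(-38) = ((23/8)*(-5))*(-38) = -115/8*(-38) = 2185/4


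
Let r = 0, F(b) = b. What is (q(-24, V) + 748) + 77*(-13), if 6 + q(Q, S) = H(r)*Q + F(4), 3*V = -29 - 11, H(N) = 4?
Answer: -351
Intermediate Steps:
V = -40/3 (V = (-29 - 11)/3 = (⅓)*(-40) = -40/3 ≈ -13.333)
q(Q, S) = -2 + 4*Q (q(Q, S) = -6 + (4*Q + 4) = -6 + (4 + 4*Q) = -2 + 4*Q)
(q(-24, V) + 748) + 77*(-13) = ((-2 + 4*(-24)) + 748) + 77*(-13) = ((-2 - 96) + 748) - 1001 = (-98 + 748) - 1001 = 650 - 1001 = -351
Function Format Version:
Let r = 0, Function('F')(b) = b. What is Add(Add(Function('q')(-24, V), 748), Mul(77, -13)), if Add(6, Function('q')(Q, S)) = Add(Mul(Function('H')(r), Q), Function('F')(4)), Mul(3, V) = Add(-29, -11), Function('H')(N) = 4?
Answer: -351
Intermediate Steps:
V = Rational(-40, 3) (V = Mul(Rational(1, 3), Add(-29, -11)) = Mul(Rational(1, 3), -40) = Rational(-40, 3) ≈ -13.333)
Function('q')(Q, S) = Add(-2, Mul(4, Q)) (Function('q')(Q, S) = Add(-6, Add(Mul(4, Q), 4)) = Add(-6, Add(4, Mul(4, Q))) = Add(-2, Mul(4, Q)))
Add(Add(Function('q')(-24, V), 748), Mul(77, -13)) = Add(Add(Add(-2, Mul(4, -24)), 748), Mul(77, -13)) = Add(Add(Add(-2, -96), 748), -1001) = Add(Add(-98, 748), -1001) = Add(650, -1001) = -351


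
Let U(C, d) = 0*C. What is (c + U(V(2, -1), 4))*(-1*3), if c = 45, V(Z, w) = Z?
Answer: -135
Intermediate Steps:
U(C, d) = 0
(c + U(V(2, -1), 4))*(-1*3) = (45 + 0)*(-1*3) = 45*(-3) = -135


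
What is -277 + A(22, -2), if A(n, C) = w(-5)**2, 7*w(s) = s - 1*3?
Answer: -13509/49 ≈ -275.69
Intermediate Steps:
w(s) = -3/7 + s/7 (w(s) = (s - 1*3)/7 = (s - 3)/7 = (-3 + s)/7 = -3/7 + s/7)
A(n, C) = 64/49 (A(n, C) = (-3/7 + (1/7)*(-5))**2 = (-3/7 - 5/7)**2 = (-8/7)**2 = 64/49)
-277 + A(22, -2) = -277 + 64/49 = -13509/49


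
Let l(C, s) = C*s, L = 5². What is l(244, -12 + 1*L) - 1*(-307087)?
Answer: 310259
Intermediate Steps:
L = 25
l(244, -12 + 1*L) - 1*(-307087) = 244*(-12 + 1*25) - 1*(-307087) = 244*(-12 + 25) + 307087 = 244*13 + 307087 = 3172 + 307087 = 310259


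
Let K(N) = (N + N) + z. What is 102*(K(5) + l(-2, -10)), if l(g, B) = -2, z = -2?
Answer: 612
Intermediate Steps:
K(N) = -2 + 2*N (K(N) = (N + N) - 2 = 2*N - 2 = -2 + 2*N)
102*(K(5) + l(-2, -10)) = 102*((-2 + 2*5) - 2) = 102*((-2 + 10) - 2) = 102*(8 - 2) = 102*6 = 612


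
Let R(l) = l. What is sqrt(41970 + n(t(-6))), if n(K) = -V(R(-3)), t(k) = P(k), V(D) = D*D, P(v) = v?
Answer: sqrt(41961) ≈ 204.84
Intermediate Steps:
V(D) = D**2
t(k) = k
n(K) = -9 (n(K) = -1*(-3)**2 = -1*9 = -9)
sqrt(41970 + n(t(-6))) = sqrt(41970 - 9) = sqrt(41961)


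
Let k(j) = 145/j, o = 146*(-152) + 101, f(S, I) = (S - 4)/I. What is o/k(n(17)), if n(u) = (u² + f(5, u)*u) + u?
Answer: -6781937/145 ≈ -46772.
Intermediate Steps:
f(S, I) = (-4 + S)/I
o = -22091 (o = -22192 + 101 = -22091)
n(u) = 1 + u + u² (n(u) = (u² + ((-4 + 5)/u)*u) + u = (u² + (1/u)*u) + u = (u² + u/u) + u = (u² + 1) + u = (1 + u²) + u = 1 + u + u²)
o/k(n(17)) = -(22091/145 + 375547*(1 + 17)/145) = -22091/(145/(1 + 17*18)) = -22091/(145/(1 + 306)) = -22091/(145/307) = -22091/(145*(1/307)) = -22091/145/307 = -22091*307/145 = -6781937/145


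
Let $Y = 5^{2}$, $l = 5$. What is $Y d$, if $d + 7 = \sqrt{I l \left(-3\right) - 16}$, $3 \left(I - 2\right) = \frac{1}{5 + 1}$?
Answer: $-175 + \frac{25 i \sqrt{1686}}{6} \approx -175.0 + 171.09 i$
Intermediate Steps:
$I = \frac{37}{18}$ ($I = 2 + \frac{1}{3 \left(5 + 1\right)} = 2 + \frac{1}{3 \cdot 6} = 2 + \frac{1}{3} \cdot \frac{1}{6} = 2 + \frac{1}{18} = \frac{37}{18} \approx 2.0556$)
$Y = 25$
$d = -7 + \frac{i \sqrt{1686}}{6}$ ($d = -7 + \sqrt{\frac{37}{18} \cdot 5 \left(-3\right) - 16} = -7 + \sqrt{\frac{185}{18} \left(-3\right) - 16} = -7 + \sqrt{- \frac{185}{6} - 16} = -7 + \sqrt{- \frac{281}{6}} = -7 + \frac{i \sqrt{1686}}{6} \approx -7.0 + 6.8435 i$)
$Y d = 25 \left(-7 + \frac{i \sqrt{1686}}{6}\right) = -175 + \frac{25 i \sqrt{1686}}{6}$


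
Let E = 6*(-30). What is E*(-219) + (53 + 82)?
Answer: 39555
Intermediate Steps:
E = -180
E*(-219) + (53 + 82) = -180*(-219) + (53 + 82) = 39420 + 135 = 39555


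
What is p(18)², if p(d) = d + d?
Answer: 1296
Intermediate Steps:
p(d) = 2*d
p(18)² = (2*18)² = 36² = 1296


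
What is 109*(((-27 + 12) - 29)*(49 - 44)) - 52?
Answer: -24032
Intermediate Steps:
109*(((-27 + 12) - 29)*(49 - 44)) - 52 = 109*((-15 - 29)*5) - 52 = 109*(-44*5) - 52 = 109*(-220) - 52 = -23980 - 52 = -24032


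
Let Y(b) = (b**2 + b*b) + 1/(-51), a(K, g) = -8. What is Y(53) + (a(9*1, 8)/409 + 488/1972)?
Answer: 3398515999/604911 ≈ 5618.2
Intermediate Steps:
Y(b) = -1/51 + 2*b**2 (Y(b) = (b**2 + b**2) - 1/51 = 2*b**2 - 1/51 = -1/51 + 2*b**2)
Y(53) + (a(9*1, 8)/409 + 488/1972) = (-1/51 + 2*53**2) + (-8/409 + 488/1972) = (-1/51 + 2*2809) + (-8*1/409 + 488*(1/1972)) = (-1/51 + 5618) + (-8/409 + 122/493) = 286517/51 + 45954/201637 = 3398515999/604911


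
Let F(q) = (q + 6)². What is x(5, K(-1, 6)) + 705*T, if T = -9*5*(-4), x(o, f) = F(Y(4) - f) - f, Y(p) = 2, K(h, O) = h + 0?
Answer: 126982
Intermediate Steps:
K(h, O) = h
F(q) = (6 + q)²
x(o, f) = (8 - f)² - f (x(o, f) = (6 + (2 - f))² - f = (8 - f)² - f)
T = 180 (T = -45*(-4) = 180)
x(5, K(-1, 6)) + 705*T = ((-8 - 1)² - 1*(-1)) + 705*180 = ((-9)² + 1) + 126900 = (81 + 1) + 126900 = 82 + 126900 = 126982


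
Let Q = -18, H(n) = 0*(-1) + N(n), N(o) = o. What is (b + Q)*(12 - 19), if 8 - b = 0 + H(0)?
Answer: 70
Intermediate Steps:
H(n) = n (H(n) = 0*(-1) + n = 0 + n = n)
b = 8 (b = 8 - (0 + 0) = 8 - 1*0 = 8 + 0 = 8)
(b + Q)*(12 - 19) = (8 - 18)*(12 - 19) = -10*(-7) = 70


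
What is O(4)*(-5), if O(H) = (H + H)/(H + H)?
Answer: -5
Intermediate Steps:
O(H) = 1 (O(H) = (2*H)/((2*H)) = (2*H)*(1/(2*H)) = 1)
O(4)*(-5) = 1*(-5) = -5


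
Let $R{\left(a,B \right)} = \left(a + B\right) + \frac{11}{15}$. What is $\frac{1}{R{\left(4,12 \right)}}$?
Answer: $\frac{15}{251} \approx 0.059761$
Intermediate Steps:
$R{\left(a,B \right)} = \frac{11}{15} + B + a$ ($R{\left(a,B \right)} = \left(B + a\right) + 11 \cdot \frac{1}{15} = \left(B + a\right) + \frac{11}{15} = \frac{11}{15} + B + a$)
$\frac{1}{R{\left(4,12 \right)}} = \frac{1}{\frac{11}{15} + 12 + 4} = \frac{1}{\frac{251}{15}} = \frac{15}{251}$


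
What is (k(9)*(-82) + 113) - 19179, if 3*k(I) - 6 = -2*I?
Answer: -18738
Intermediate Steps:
k(I) = 2 - 2*I/3 (k(I) = 2 + (-2*I)/3 = 2 - 2*I/3)
(k(9)*(-82) + 113) - 19179 = ((2 - ⅔*9)*(-82) + 113) - 19179 = ((2 - 6)*(-82) + 113) - 19179 = (-4*(-82) + 113) - 19179 = (328 + 113) - 19179 = 441 - 19179 = -18738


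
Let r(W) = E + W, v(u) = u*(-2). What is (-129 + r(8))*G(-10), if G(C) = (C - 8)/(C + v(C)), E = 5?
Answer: 1044/5 ≈ 208.80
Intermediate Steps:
v(u) = -2*u
r(W) = 5 + W
G(C) = -(-8 + C)/C (G(C) = (C - 8)/(C - 2*C) = (-8 + C)/((-C)) = (-8 + C)*(-1/C) = -(-8 + C)/C)
(-129 + r(8))*G(-10) = (-129 + (5 + 8))*((8 - 1*(-10))/(-10)) = (-129 + 13)*(-(8 + 10)/10) = -(-58)*18/5 = -116*(-9/5) = 1044/5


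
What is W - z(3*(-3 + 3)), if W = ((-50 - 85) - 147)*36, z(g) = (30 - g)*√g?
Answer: -10152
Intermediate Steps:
z(g) = √g*(30 - g)
W = -10152 (W = (-135 - 147)*36 = -282*36 = -10152)
W - z(3*(-3 + 3)) = -10152 - √(3*(-3 + 3))*(30 - 3*(-3 + 3)) = -10152 - √(3*0)*(30 - 3*0) = -10152 - √0*(30 - 1*0) = -10152 - 0*(30 + 0) = -10152 - 0*30 = -10152 - 1*0 = -10152 + 0 = -10152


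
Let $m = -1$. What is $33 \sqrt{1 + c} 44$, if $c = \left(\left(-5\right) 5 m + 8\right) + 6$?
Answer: $2904 \sqrt{10} \approx 9183.3$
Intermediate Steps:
$c = 39$ ($c = \left(\left(-5\right) 5 \left(-1\right) + 8\right) + 6 = \left(\left(-25\right) \left(-1\right) + 8\right) + 6 = \left(25 + 8\right) + 6 = 33 + 6 = 39$)
$33 \sqrt{1 + c} 44 = 33 \sqrt{1 + 39} \cdot 44 = 33 \sqrt{40} \cdot 44 = 33 \cdot 2 \sqrt{10} \cdot 44 = 66 \sqrt{10} \cdot 44 = 2904 \sqrt{10}$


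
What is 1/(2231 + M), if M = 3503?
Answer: 1/5734 ≈ 0.00017440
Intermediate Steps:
1/(2231 + M) = 1/(2231 + 3503) = 1/5734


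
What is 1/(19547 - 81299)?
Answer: -1/61752 ≈ -1.6194e-5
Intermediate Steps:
1/(19547 - 81299) = 1/(-61752) = -1/61752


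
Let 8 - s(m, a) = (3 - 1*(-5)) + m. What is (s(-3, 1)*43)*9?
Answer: 1161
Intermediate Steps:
s(m, a) = -m (s(m, a) = 8 - ((3 - 1*(-5)) + m) = 8 - ((3 + 5) + m) = 8 - (8 + m) = 8 + (-8 - m) = -m)
(s(-3, 1)*43)*9 = (-1*(-3)*43)*9 = (3*43)*9 = 129*9 = 1161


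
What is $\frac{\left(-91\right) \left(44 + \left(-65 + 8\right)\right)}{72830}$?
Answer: $\frac{1183}{72830} \approx 0.016243$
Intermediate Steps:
$\frac{\left(-91\right) \left(44 + \left(-65 + 8\right)\right)}{72830} = - 91 \left(44 - 57\right) \frac{1}{72830} = \left(-91\right) \left(-13\right) \frac{1}{72830} = 1183 \cdot \frac{1}{72830} = \frac{1183}{72830}$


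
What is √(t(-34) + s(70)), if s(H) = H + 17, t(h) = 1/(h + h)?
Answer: 13*√595/34 ≈ 9.3266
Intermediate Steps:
t(h) = 1/(2*h)
s(H) = 17 + H
√(t(-34) + s(70)) = √((½)/(-34) + (17 + 70)) = √((½)*(-1/34) + 87) = √(-1/68 + 87) = √(5915/68) = 13*√595/34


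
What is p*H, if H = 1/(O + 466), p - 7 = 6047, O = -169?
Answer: 2018/99 ≈ 20.384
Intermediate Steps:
p = 6054 (p = 7 + 6047 = 6054)
H = 1/297 (H = 1/(-169 + 466) = 1/297 ≈ 0.0033670)
p*H = 6054*(1/297) = 2018/99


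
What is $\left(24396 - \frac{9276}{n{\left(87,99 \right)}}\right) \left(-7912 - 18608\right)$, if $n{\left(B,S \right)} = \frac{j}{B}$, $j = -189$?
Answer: $- \frac{5321538560}{7} \approx -7.6022 \cdot 10^{8}$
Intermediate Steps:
$n{\left(B,S \right)} = - \frac{189}{B}$
$\left(24396 - \frac{9276}{n{\left(87,99 \right)}}\right) \left(-7912 - 18608\right) = \left(24396 - \frac{9276}{\left(-189\right) \frac{1}{87}}\right) \left(-7912 - 18608\right) = \left(24396 - \frac{9276}{\left(-189\right) \frac{1}{87}}\right) \left(-26520\right) = \left(24396 - \frac{9276}{- \frac{63}{29}}\right) \left(-26520\right) = \left(24396 - - \frac{89668}{21}\right) \left(-26520\right) = \left(24396 + \frac{89668}{21}\right) \left(-26520\right) = \frac{601984}{21} \left(-26520\right) = - \frac{5321538560}{7}$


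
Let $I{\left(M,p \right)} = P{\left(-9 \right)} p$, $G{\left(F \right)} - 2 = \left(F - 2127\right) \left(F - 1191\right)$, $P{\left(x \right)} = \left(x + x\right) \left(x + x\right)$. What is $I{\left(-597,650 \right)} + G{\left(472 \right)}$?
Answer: $1400547$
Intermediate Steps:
$P{\left(x \right)} = 4 x^{2}$ ($P{\left(x \right)} = 2 x 2 x = 4 x^{2}$)
$G{\left(F \right)} = 2 + \left(-2127 + F\right) \left(-1191 + F\right)$ ($G{\left(F \right)} = 2 + \left(F - 2127\right) \left(F - 1191\right) = 2 + \left(-2127 + F\right) \left(-1191 + F\right)$)
$I{\left(M,p \right)} = 324 p$ ($I{\left(M,p \right)} = 4 \left(-9\right)^{2} p = 4 \cdot 81 p = 324 p$)
$I{\left(-597,650 \right)} + G{\left(472 \right)} = 324 \cdot 650 + \left(2533259 + 472^{2} - 1566096\right) = 210600 + \left(2533259 + 222784 - 1566096\right) = 210600 + 1189947 = 1400547$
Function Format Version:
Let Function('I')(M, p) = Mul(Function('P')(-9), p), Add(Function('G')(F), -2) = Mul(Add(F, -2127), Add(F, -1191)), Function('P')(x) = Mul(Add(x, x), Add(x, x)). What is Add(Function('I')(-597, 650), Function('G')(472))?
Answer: 1400547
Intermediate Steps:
Function('P')(x) = Mul(4, Pow(x, 2)) (Function('P')(x) = Mul(Mul(2, x), Mul(2, x)) = Mul(4, Pow(x, 2)))
Function('G')(F) = Add(2, Mul(Add(-2127, F), Add(-1191, F))) (Function('G')(F) = Add(2, Mul(Add(F, -2127), Add(F, -1191))) = Add(2, Mul(Add(-2127, F), Add(-1191, F))))
Function('I')(M, p) = Mul(324, p) (Function('I')(M, p) = Mul(Mul(4, Pow(-9, 2)), p) = Mul(Mul(4, 81), p) = Mul(324, p))
Add(Function('I')(-597, 650), Function('G')(472)) = Add(Mul(324, 650), Add(2533259, Pow(472, 2), Mul(-3318, 472))) = Add(210600, Add(2533259, 222784, -1566096)) = Add(210600, 1189947) = 1400547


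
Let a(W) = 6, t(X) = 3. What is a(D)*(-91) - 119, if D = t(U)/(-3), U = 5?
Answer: -665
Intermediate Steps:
D = -1 (D = 3/(-3) = 3*(-⅓) = -1)
a(D)*(-91) - 119 = 6*(-91) - 119 = -546 - 119 = -665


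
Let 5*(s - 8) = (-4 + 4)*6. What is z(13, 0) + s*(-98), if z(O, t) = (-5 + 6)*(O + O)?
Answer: -758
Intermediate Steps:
s = 8 (s = 8 + ((-4 + 4)*6)/5 = 8 + (0*6)/5 = 8 + (⅕)*0 = 8 + 0 = 8)
z(O, t) = 2*O (z(O, t) = 1*(2*O) = 2*O)
z(13, 0) + s*(-98) = 2*13 + 8*(-98) = 26 - 784 = -758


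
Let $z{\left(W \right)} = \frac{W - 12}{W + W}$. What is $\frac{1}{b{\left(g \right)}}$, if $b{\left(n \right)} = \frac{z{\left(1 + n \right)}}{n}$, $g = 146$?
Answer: $\frac{14308}{45} \approx 317.96$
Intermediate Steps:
$z{\left(W \right)} = \frac{-12 + W}{2 W}$
$b{\left(n \right)} = \frac{-11 + n}{2 n \left(1 + n\right)}$ ($b{\left(n \right)} = \frac{\frac{1}{2} \frac{1}{1 + n} \left(-12 + \left(1 + n\right)\right)}{n} = \frac{\frac{1}{2} \frac{1}{1 + n} \left(-11 + n\right)}{n} = \frac{-11 + n}{2 n \left(1 + n\right)}$)
$\frac{1}{b{\left(g \right)}} = \frac{1}{\frac{1}{2} \cdot \frac{1}{146} \frac{1}{1 + 146} \left(-11 + 146\right)} = \frac{1}{\frac{1}{2} \cdot \frac{1}{146} \cdot \frac{1}{147} \cdot 135} = \frac{1}{\frac{45}{14308}} = \frac{14308}{45}$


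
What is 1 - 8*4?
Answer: -31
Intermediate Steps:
1 - 8*4 = 1 - 32 = -31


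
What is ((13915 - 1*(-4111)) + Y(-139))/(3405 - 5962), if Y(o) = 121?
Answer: -18147/2557 ≈ -7.0970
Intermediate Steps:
((13915 - 1*(-4111)) + Y(-139))/(3405 - 5962) = ((13915 - 1*(-4111)) + 121)/(3405 - 5962) = ((13915 + 4111) + 121)/(-2557) = (18026 + 121)*(-1/2557) = 18147*(-1/2557) = -18147/2557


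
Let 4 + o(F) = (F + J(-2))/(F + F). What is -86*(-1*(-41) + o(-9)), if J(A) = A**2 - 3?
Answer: -28982/9 ≈ -3220.2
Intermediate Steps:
J(A) = -3 + A**2
o(F) = -4 + (1 + F)/(2*F) (o(F) = -4 + (F + (-3 + (-2)**2))/(F + F) = -4 + (F + (-3 + 4))/((2*F)) = -4 + (F + 1)*(1/(2*F)) = -4 + (1 + F)*(1/(2*F)) = -4 + (1 + F)/(2*F))
-86*(-1*(-41) + o(-9)) = -86*(-1*(-41) + (1/2)*(1 - 7*(-9))/(-9)) = -86*(41 + (1/2)*(-1/9)*(1 + 63)) = -86*(41 + (1/2)*(-1/9)*64) = -86*(41 - 32/9) = -86*337/9 = -28982/9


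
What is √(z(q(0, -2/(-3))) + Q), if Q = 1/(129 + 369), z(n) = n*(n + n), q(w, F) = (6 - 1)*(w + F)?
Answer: √5511698/498 ≈ 4.7143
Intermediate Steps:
q(w, F) = 5*F + 5*w (q(w, F) = 5*(F + w) = 5*F + 5*w)
z(n) = 2*n² (z(n) = n*(2*n) = 2*n²)
Q = 1/498 ≈ 0.0020080
√(z(q(0, -2/(-3))) + Q) = √(2*(5*(-2/(-3)) + 5*0)² + 1/498) = √(2*(5*(-2*(-⅓)) + 0)² + 1/498) = √(2*(5*(⅔) + 0)² + 1/498) = √(2*(10/3 + 0)² + 1/498) = √(2*(10/3)² + 1/498) = √(2*(100/9) + 1/498) = √(200/9 + 1/498) = √(33203/1494) = √5511698/498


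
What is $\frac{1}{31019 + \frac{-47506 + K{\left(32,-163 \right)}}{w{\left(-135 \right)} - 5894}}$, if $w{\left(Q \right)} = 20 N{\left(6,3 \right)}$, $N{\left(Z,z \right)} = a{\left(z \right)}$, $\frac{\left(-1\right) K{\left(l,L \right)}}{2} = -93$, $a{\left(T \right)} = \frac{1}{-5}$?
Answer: $\frac{2949}{91498691} \approx 3.223 \cdot 10^{-5}$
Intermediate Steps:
$a{\left(T \right)} = - \frac{1}{5}$
$K{\left(l,L \right)} = 186$ ($K{\left(l,L \right)} = \left(-2\right) \left(-93\right) = 186$)
$N{\left(Z,z \right)} = - \frac{1}{5}$
$w{\left(Q \right)} = -4$ ($w{\left(Q \right)} = 20 \left(- \frac{1}{5}\right) = -4$)
$\frac{1}{31019 + \frac{-47506 + K{\left(32,-163 \right)}}{w{\left(-135 \right)} - 5894}} = \frac{1}{31019 + \frac{-47506 + 186}{-4 - 5894}} = \frac{1}{31019 - \frac{47320}{-5898}} = \frac{1}{31019 - - \frac{23660}{2949}} = \frac{1}{31019 + \frac{23660}{2949}} = \frac{1}{\frac{91498691}{2949}} = \frac{2949}{91498691}$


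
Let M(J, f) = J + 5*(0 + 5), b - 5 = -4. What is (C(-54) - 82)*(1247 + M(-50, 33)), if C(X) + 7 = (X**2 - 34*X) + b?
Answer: 5699408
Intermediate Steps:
b = 1 (b = 5 - 4 = 1)
M(J, f) = 25 + J (M(J, f) = J + 5*5 = J + 25 = 25 + J)
C(X) = -6 + X**2 - 34*X (C(X) = -7 + ((X**2 - 34*X) + 1) = -7 + (1 + X**2 - 34*X) = -6 + X**2 - 34*X)
(C(-54) - 82)*(1247 + M(-50, 33)) = ((-6 + (-54)**2 - 34*(-54)) - 82)*(1247 + (25 - 50)) = ((-6 + 2916 + 1836) - 82)*(1247 - 25) = (4746 - 82)*1222 = 4664*1222 = 5699408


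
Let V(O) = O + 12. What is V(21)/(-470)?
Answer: -33/470 ≈ -0.070213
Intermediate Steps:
V(O) = 12 + O
V(21)/(-470) = (12 + 21)/(-470) = 33*(-1/470) = -33/470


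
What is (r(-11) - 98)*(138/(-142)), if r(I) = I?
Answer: 7521/71 ≈ 105.93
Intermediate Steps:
(r(-11) - 98)*(138/(-142)) = (-11 - 98)*(138/(-142)) = -15042*(-1)/142 = -109*(-69/71) = 7521/71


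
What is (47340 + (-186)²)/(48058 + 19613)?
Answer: 9104/7519 ≈ 1.2108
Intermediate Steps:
(47340 + (-186)²)/(48058 + 19613) = (47340 + 34596)/67671 = 81936*(1/67671) = 9104/7519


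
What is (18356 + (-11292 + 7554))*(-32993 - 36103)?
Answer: -1010045328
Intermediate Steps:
(18356 + (-11292 + 7554))*(-32993 - 36103) = (18356 - 3738)*(-69096) = 14618*(-69096) = -1010045328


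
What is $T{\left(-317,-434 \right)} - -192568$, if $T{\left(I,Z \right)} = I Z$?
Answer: $330146$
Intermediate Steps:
$T{\left(-317,-434 \right)} - -192568 = \left(-317\right) \left(-434\right) - -192568 = 137578 + \left(-19374 + 211942\right) = 137578 + 192568 = 330146$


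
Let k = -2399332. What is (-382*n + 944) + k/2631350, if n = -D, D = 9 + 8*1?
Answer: 9784790984/1315675 ≈ 7437.1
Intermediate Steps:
D = 17 (D = 9 + 8 = 17)
n = -17 (n = -1*17 = -17)
(-382*n + 944) + k/2631350 = (-382*(-17) + 944) - 2399332/2631350 = (6494 + 944) - 2399332*1/2631350 = 7438 - 1199666/1315675 = 9784790984/1315675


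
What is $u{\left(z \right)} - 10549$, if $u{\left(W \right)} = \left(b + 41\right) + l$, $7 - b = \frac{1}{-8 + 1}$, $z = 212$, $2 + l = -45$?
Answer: $- \frac{73835}{7} \approx -10548.0$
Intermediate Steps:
$l = -47$ ($l = -2 - 45 = -47$)
$b = \frac{50}{7}$ ($b = 7 - \frac{1}{-8 + 1} = 7 - \frac{1}{-7} = 7 - - \frac{1}{7} = 7 + \frac{1}{7} = \frac{50}{7} \approx 7.1429$)
$u{\left(W \right)} = \frac{8}{7}$ ($u{\left(W \right)} = \left(\frac{50}{7} + 41\right) - 47 = \frac{337}{7} - 47 = \frac{8}{7}$)
$u{\left(z \right)} - 10549 = \frac{8}{7} - 10549 = - \frac{73835}{7}$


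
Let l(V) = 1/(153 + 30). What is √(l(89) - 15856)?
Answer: I*√531001401/183 ≈ 125.92*I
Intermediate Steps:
l(V) = 1/183
√(l(89) - 15856) = √(1/183 - 15856) = √(-2901647/183) = I*√531001401/183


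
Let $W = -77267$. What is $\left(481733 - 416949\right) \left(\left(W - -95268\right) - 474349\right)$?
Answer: $-29564048832$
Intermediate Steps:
$\left(481733 - 416949\right) \left(\left(W - -95268\right) - 474349\right) = \left(481733 - 416949\right) \left(\left(-77267 - -95268\right) - 474349\right) = 64784 \left(\left(-77267 + 95268\right) - 474349\right) = 64784 \left(18001 - 474349\right) = 64784 \left(-456348\right) = -29564048832$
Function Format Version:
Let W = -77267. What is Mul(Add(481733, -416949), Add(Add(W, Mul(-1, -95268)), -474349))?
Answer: -29564048832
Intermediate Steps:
Mul(Add(481733, -416949), Add(Add(W, Mul(-1, -95268)), -474349)) = Mul(Add(481733, -416949), Add(Add(-77267, Mul(-1, -95268)), -474349)) = Mul(64784, Add(Add(-77267, 95268), -474349)) = Mul(64784, Add(18001, -474349)) = Mul(64784, -456348) = -29564048832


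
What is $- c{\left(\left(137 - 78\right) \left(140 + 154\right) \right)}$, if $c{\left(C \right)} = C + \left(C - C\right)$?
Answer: $-17346$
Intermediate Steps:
$c{\left(C \right)} = C$ ($c{\left(C \right)} = C + 0 = C$)
$- c{\left(\left(137 - 78\right) \left(140 + 154\right) \right)} = - \left(137 - 78\right) \left(140 + 154\right) = - 59 \cdot 294 = \left(-1\right) 17346 = -17346$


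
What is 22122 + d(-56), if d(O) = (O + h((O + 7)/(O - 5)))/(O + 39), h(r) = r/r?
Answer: 376129/17 ≈ 22125.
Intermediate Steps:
h(r) = 1
d(O) = (1 + O)/(39 + O) (d(O) = (O + 1)/(O + 39) = (1 + O)/(39 + O))
22122 + d(-56) = 22122 + (1 - 56)/(39 - 56) = 22122 - 55/(-17) = 22122 - 1/17*(-55) = 22122 + 55/17 = 376129/17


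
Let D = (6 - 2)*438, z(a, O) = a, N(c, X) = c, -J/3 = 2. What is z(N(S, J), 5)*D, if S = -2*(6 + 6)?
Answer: -42048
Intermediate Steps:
J = -6 (J = -3*2 = -6)
S = -24 (S = -2*12 = -24)
D = 1752 (D = 4*438 = 1752)
z(N(S, J), 5)*D = -24*1752 = -42048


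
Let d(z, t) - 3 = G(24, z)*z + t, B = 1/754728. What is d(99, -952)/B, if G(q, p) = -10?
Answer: -1463417592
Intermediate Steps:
B = 1/754728 ≈ 1.3250e-6
d(z, t) = 3 + t - 10*z (d(z, t) = 3 + (-10*z + t) = 3 + (t - 10*z) = 3 + t - 10*z)
d(99, -952)/B = (3 - 952 - 10*99)/(1/754728) = (3 - 952 - 990)*754728 = -1939*754728 = -1463417592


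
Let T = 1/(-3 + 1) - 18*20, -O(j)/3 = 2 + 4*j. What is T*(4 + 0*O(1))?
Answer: -1442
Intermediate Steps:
O(j) = -6 - 12*j (O(j) = -3*(2 + 4*j) = -6 - 12*j)
T = -721/2 (T = 1/(-2) - 360 = -½ - 360 = -721/2 ≈ -360.50)
T*(4 + 0*O(1)) = -721*(4 + 0*(-6 - 12*1))/2 = -721*(4 + 0*(-6 - 12))/2 = -721*(4 + 0*(-18))/2 = -721*(4 + 0)/2 = -721/2*4 = -1442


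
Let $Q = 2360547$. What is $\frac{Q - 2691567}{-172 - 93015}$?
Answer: $\frac{331020}{93187} \approx 3.5522$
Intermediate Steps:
$\frac{Q - 2691567}{-172 - 93015} = \frac{2360547 - 2691567}{-172 - 93015} = - \frac{331020}{-93187} = \left(-331020\right) \left(- \frac{1}{93187}\right) = \frac{331020}{93187}$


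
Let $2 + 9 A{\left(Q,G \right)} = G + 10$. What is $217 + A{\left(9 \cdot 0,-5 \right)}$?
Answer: $\frac{652}{3} \approx 217.33$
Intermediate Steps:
$A{\left(Q,G \right)} = \frac{8}{9} + \frac{G}{9}$ ($A{\left(Q,G \right)} = - \frac{2}{9} + \frac{G + 10}{9} = - \frac{2}{9} + \frac{10 + G}{9} = - \frac{2}{9} + \left(\frac{10}{9} + \frac{G}{9}\right) = \frac{8}{9} + \frac{G}{9}$)
$217 + A{\left(9 \cdot 0,-5 \right)} = 217 + \left(\frac{8}{9} + \frac{1}{9} \left(-5\right)\right) = 217 + \left(\frac{8}{9} - \frac{5}{9}\right) = 217 + \frac{1}{3} = \frac{652}{3}$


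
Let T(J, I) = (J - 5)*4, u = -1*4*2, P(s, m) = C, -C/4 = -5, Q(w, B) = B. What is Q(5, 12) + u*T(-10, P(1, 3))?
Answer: 492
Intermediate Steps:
C = 20 (C = -4*(-5) = 20)
P(s, m) = 20
u = -8 (u = -4*2 = -8)
T(J, I) = -20 + 4*J (T(J, I) = (-5 + J)*4 = -20 + 4*J)
Q(5, 12) + u*T(-10, P(1, 3)) = 12 - 8*(-20 + 4*(-10)) = 12 - 8*(-20 - 40) = 12 - 8*(-60) = 12 + 480 = 492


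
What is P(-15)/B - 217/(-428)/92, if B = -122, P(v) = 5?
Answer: -85203/2401936 ≈ -0.035473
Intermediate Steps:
P(-15)/B - 217/(-428)/92 = 5/(-122) - 217/(-428)/92 = 5*(-1/122) - 217*(-1/428)*(1/92) = -5/122 + (217/428)*(1/92) = -5/122 + 217/39376 = -85203/2401936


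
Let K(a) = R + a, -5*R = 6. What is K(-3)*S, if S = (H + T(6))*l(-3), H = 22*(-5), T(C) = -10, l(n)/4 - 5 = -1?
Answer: 8064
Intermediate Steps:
R = -6/5 (R = -⅕*6 = -6/5 ≈ -1.2000)
l(n) = 16 (l(n) = 20 + 4*(-1) = 20 - 4 = 16)
H = -110
S = -1920 (S = (-110 - 10)*16 = -120*16 = -1920)
K(a) = -6/5 + a
K(-3)*S = (-6/5 - 3)*(-1920) = -21/5*(-1920) = 8064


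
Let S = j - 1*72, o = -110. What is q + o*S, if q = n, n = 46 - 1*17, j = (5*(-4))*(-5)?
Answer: -3051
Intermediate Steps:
j = 100 (j = -20*(-5) = 100)
n = 29 (n = 46 - 17 = 29)
q = 29
S = 28 (S = 100 - 1*72 = 100 - 72 = 28)
q + o*S = 29 - 110*28 = 29 - 3080 = -3051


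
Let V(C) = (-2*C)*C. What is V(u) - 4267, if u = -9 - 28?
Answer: -7005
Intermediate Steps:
u = -37
V(C) = -2*C**2
V(u) - 4267 = -2*(-37)**2 - 4267 = -2*1369 - 4267 = -2738 - 4267 = -7005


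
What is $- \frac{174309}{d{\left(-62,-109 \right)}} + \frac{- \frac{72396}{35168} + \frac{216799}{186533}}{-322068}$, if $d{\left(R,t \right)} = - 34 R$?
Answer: $- \frac{23017106979311422015}{278356614663585696} \approx -82.689$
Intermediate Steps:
$- \frac{174309}{d{\left(-62,-109 \right)}} + \frac{- \frac{72396}{35168} + \frac{216799}{186533}}{-322068} = - \frac{174309}{\left(-34\right) \left(-62\right)} + \frac{- \frac{72396}{35168} + \frac{216799}{186533}}{-322068} = - \frac{174309}{2108} + \left(\left(-72396\right) \frac{1}{35168} + 216799 \cdot \frac{1}{186533}\right) \left(- \frac{1}{322068}\right) = \left(-174309\right) \frac{1}{2108} + \left(- \frac{18099}{8792} + \frac{216799}{186533}\right) \left(- \frac{1}{322068}\right) = - \frac{174309}{2108} - - \frac{1469963959}{528190919665248} = - \frac{174309}{2108} + \frac{1469963959}{528190919665248} = - \frac{23017106979311422015}{278356614663585696}$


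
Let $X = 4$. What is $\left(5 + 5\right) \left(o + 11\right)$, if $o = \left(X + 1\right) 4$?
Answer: $310$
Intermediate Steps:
$o = 20$ ($o = \left(4 + 1\right) 4 = 5 \cdot 4 = 20$)
$\left(5 + 5\right) \left(o + 11\right) = \left(5 + 5\right) \left(20 + 11\right) = 10 \cdot 31 = 310$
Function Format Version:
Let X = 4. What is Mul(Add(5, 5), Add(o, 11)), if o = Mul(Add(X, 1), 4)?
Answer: 310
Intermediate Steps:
o = 20 (o = Mul(Add(4, 1), 4) = Mul(5, 4) = 20)
Mul(Add(5, 5), Add(o, 11)) = Mul(Add(5, 5), Add(20, 11)) = Mul(10, 31) = 310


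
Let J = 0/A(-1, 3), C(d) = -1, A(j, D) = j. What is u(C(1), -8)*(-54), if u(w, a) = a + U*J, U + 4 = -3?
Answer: 432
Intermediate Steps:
U = -7 (U = -4 - 3 = -7)
J = 0 (J = 0/(-1) = 0*(-1) = 0)
u(w, a) = a (u(w, a) = a - 7*0 = a + 0 = a)
u(C(1), -8)*(-54) = -8*(-54) = 432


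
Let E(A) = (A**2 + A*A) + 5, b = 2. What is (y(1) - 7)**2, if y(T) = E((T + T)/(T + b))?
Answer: 100/81 ≈ 1.2346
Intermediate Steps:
E(A) = 5 + 2*A**2 (E(A) = (A**2 + A**2) + 5 = 2*A**2 + 5 = 5 + 2*A**2)
y(T) = 5 + 8*T**2/(2 + T)**2 (y(T) = 5 + 2*((T + T)/(T + 2))**2 = 5 + 2*((2*T)/(2 + T))**2 = 5 + 2*(2*T/(2 + T))**2 = 5 + 2*(4*T**2/(2 + T)**2) = 5 + 8*T**2/(2 + T)**2)
(y(1) - 7)**2 = ((5 + 8*1**2/(2 + 1)**2) - 7)**2 = ((5 + 8*1/3**2) - 7)**2 = ((5 + 8*1*(1/9)) - 7)**2 = ((5 + 8/9) - 7)**2 = (53/9 - 7)**2 = (-10/9)**2 = 100/81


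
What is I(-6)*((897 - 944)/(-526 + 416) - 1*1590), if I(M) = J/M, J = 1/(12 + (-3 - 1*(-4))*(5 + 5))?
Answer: 174853/14520 ≈ 12.042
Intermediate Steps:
J = 1/22 (J = 1/(12 + (-3 + 4)*10) = 1/(12 + 1*10) = 1/(12 + 10) = 1/22 ≈ 0.045455)
I(M) = 1/(22*M)
I(-6)*((897 - 944)/(-526 + 416) - 1*1590) = ((1/22)/(-6))*((897 - 944)/(-526 + 416) - 1*1590) = ((1/22)*(-⅙))*(-47/(-110) - 1590) = -(-47*(-1/110) - 1590)/132 = -(47/110 - 1590)/132 = -1/132*(-174853/110) = 174853/14520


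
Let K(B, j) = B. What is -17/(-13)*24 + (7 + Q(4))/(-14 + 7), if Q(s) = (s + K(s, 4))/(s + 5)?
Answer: 24781/819 ≈ 30.258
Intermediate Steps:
Q(s) = 2*s/(5 + s) (Q(s) = (s + s)/(s + 5) = (2*s)/(5 + s) = 2*s/(5 + s))
-17/(-13)*24 + (7 + Q(4))/(-14 + 7) = -17/(-13)*24 + (7 + 2*4/(5 + 4))/(-14 + 7) = -17*(-1/13)*24 + (7 + 2*4/9)/(-7) = (17/13)*24 + (7 + 2*4*(1/9))*(-1/7) = 408/13 + (7 + 8/9)*(-1/7) = 408/13 + (71/9)*(-1/7) = 408/13 - 71/63 = 24781/819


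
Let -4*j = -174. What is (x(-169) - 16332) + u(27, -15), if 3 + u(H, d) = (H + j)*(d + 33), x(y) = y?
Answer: -15235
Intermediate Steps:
j = 87/2 (j = -¼*(-174) = 87/2 ≈ 43.500)
u(H, d) = -3 + (33 + d)*(87/2 + H) (u(H, d) = -3 + (H + 87/2)*(d + 33) = -3 + (87/2 + H)*(33 + d) = -3 + (33 + d)*(87/2 + H))
(x(-169) - 16332) + u(27, -15) = (-169 - 16332) + (2865/2 + 33*27 + (87/2)*(-15) + 27*(-15)) = -16501 + (2865/2 + 891 - 1305/2 - 405) = -16501 + 1266 = -15235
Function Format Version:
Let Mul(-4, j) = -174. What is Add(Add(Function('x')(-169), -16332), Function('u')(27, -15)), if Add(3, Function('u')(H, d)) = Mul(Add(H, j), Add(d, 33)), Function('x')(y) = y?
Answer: -15235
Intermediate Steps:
j = Rational(87, 2) (j = Mul(Rational(-1, 4), -174) = Rational(87, 2) ≈ 43.500)
Function('u')(H, d) = Add(-3, Mul(Add(33, d), Add(Rational(87, 2), H))) (Function('u')(H, d) = Add(-3, Mul(Add(H, Rational(87, 2)), Add(d, 33))) = Add(-3, Mul(Add(Rational(87, 2), H), Add(33, d))) = Add(-3, Mul(Add(33, d), Add(Rational(87, 2), H))))
Add(Add(Function('x')(-169), -16332), Function('u')(27, -15)) = Add(Add(-169, -16332), Add(Rational(2865, 2), Mul(33, 27), Mul(Rational(87, 2), -15), Mul(27, -15))) = Add(-16501, Add(Rational(2865, 2), 891, Rational(-1305, 2), -405)) = Add(-16501, 1266) = -15235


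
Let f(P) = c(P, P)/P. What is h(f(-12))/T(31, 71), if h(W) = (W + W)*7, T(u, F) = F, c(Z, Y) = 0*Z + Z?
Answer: 14/71 ≈ 0.19718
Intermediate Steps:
c(Z, Y) = Z (c(Z, Y) = 0 + Z = Z)
f(P) = 1 (f(P) = P/P = 1)
h(W) = 14*W (h(W) = (2*W)*7 = 14*W)
h(f(-12))/T(31, 71) = (14*1)/71 = 14*(1/71) = 14/71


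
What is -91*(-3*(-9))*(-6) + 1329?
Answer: 16071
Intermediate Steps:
-91*(-3*(-9))*(-6) + 1329 = -2457*(-6) + 1329 = -91*(-162) + 1329 = 14742 + 1329 = 16071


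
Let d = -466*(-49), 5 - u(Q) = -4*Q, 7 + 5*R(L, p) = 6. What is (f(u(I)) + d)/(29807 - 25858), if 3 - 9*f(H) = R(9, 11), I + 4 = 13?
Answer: 1027546/177705 ≈ 5.7823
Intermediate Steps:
R(L, p) = -⅕ (R(L, p) = -7/5 + (⅕)*6 = -7/5 + 6/5 = -⅕)
I = 9 (I = -4 + 13 = 9)
u(Q) = 5 + 4*Q (u(Q) = 5 - (-4)*Q = 5 + 4*Q)
f(H) = 16/45 (f(H) = ⅓ - ⅑*(-⅕) = ⅓ + 1/45 = 16/45)
d = 22834
(f(u(I)) + d)/(29807 - 25858) = (16/45 + 22834)/(29807 - 25858) = (1027546/45)/3949 = (1027546/45)*(1/3949) = 1027546/177705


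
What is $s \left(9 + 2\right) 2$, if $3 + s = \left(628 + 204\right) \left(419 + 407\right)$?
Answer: $15119038$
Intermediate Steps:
$s = 687229$ ($s = -3 + \left(628 + 204\right) \left(419 + 407\right) = -3 + 832 \cdot 826 = -3 + 687232 = 687229$)
$s \left(9 + 2\right) 2 = 687229 \left(9 + 2\right) 2 = 687229 \cdot 11 \cdot 2 = 687229 \cdot 22 = 15119038$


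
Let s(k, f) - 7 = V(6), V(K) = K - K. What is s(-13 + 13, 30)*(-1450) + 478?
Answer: -9672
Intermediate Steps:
V(K) = 0
s(k, f) = 7 (s(k, f) = 7 + 0 = 7)
s(-13 + 13, 30)*(-1450) + 478 = 7*(-1450) + 478 = -10150 + 478 = -9672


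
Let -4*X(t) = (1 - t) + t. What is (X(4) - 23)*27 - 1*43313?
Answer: -175763/4 ≈ -43941.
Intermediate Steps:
X(t) = -¼ (X(t) = -((1 - t) + t)/4 = -¼*1 = -¼)
(X(4) - 23)*27 - 1*43313 = (-¼ - 23)*27 - 1*43313 = -93/4*27 - 43313 = -2511/4 - 43313 = -175763/4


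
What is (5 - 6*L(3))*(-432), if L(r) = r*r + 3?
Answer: 28944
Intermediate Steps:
L(r) = 3 + r**2 (L(r) = r**2 + 3 = 3 + r**2)
(5 - 6*L(3))*(-432) = (5 - 6*(3 + 3**2))*(-432) = (5 - 6*(3 + 9))*(-432) = (5 - 6*12)*(-432) = (5 - 72)*(-432) = -67*(-432) = 28944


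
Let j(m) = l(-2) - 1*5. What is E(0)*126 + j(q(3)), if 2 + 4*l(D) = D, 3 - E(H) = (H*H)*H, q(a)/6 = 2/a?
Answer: 372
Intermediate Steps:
q(a) = 12/a (q(a) = 6*(2/a) = 12/a)
E(H) = 3 - H³ (E(H) = 3 - H*H*H = 3 - H²*H = 3 - H³)
l(D) = -½ + D/4
j(m) = -6 (j(m) = (-½ + (¼)*(-2)) - 1*5 = (-½ - ½) - 5 = -1 - 5 = -6)
E(0)*126 + j(q(3)) = (3 - 1*0³)*126 - 6 = (3 - 1*0)*126 - 6 = (3 + 0)*126 - 6 = 3*126 - 6 = 378 - 6 = 372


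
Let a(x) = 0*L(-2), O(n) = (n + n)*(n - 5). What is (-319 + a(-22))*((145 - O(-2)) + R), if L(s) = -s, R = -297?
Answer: 57420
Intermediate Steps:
O(n) = 2*n*(-5 + n) (O(n) = (2*n)*(-5 + n) = 2*n*(-5 + n))
a(x) = 0 (a(x) = 0*(-1*(-2)) = 0*2 = 0)
(-319 + a(-22))*((145 - O(-2)) + R) = (-319 + 0)*((145 - 2*(-2)*(-5 - 2)) - 297) = -319*((145 - 2*(-2)*(-7)) - 297) = -319*((145 - 1*28) - 297) = -319*((145 - 28) - 297) = -319*(117 - 297) = -319*(-180) = 57420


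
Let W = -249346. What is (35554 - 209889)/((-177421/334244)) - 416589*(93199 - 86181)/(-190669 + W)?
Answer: 26158574130264542/78067901315 ≈ 3.3507e+5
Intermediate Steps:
(35554 - 209889)/((-177421/334244)) - 416589*(93199 - 86181)/(-190669 + W) = (35554 - 209889)/((-177421/334244)) - 416589*(93199 - 86181)/(-190669 - 249346) = -174335/((-177421*1/334244)) - 416589/((-440015/7018)) = -174335/(-177421/334244) - 416589/((-440015*1/7018)) = -174335*(-334244/177421) - 416589/(-440015/7018) = 58270427740/177421 - 416589*(-7018/440015) = 58270427740/177421 + 2923621602/440015 = 26158574130264542/78067901315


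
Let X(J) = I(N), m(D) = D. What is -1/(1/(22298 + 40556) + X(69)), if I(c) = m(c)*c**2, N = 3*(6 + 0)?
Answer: -62854/366564529 ≈ -0.00017147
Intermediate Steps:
N = 18 (N = 3*6 = 18)
I(c) = c**3 (I(c) = c*c**2 = c**3)
X(J) = 5832 (X(J) = 18**3 = 5832)
-1/(1/(22298 + 40556) + X(69)) = -1/(1/(22298 + 40556) + 5832) = -1/(1/62854 + 5832) = -1/366564529/62854 = -1*62854/366564529 = -62854/366564529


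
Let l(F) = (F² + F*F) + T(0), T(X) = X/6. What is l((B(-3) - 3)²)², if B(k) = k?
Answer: 6718464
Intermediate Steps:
T(X) = X/6 (T(X) = X*(⅙) = X/6)
l(F) = 2*F² (l(F) = (F² + F*F) + (⅙)*0 = (F² + F²) + 0 = 2*F² + 0 = 2*F²)
l((B(-3) - 3)²)² = (2*((-3 - 3)²)²)² = (2*((-6)²)²)² = (2*36²)² = (2*1296)² = 2592² = 6718464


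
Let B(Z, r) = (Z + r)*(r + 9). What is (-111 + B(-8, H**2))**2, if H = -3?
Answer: 8649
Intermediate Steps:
B(Z, r) = (9 + r)*(Z + r) (B(Z, r) = (Z + r)*(9 + r) = (9 + r)*(Z + r))
(-111 + B(-8, H**2))**2 = (-111 + (((-3)**2)**2 + 9*(-8) + 9*(-3)**2 - 8*(-3)**2))**2 = (-111 + (9**2 - 72 + 9*9 - 8*9))**2 = (-111 + (81 - 72 + 81 - 72))**2 = (-111 + 18)**2 = (-93)**2 = 8649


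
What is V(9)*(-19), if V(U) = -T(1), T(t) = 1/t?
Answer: 19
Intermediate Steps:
V(U) = -1 (V(U) = -1/1 = -1*1 = -1)
V(9)*(-19) = -1*(-19) = 19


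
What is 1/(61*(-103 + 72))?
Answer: -1/1891 ≈ -0.00052882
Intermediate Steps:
1/(61*(-103 + 72)) = 1/(61*(-31)) = 1/(-1891) = -1/1891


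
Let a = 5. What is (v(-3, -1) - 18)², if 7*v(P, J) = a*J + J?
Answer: 17424/49 ≈ 355.59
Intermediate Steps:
v(P, J) = 6*J/7 (v(P, J) = (5*J + J)/7 = (6*J)/7 = 6*J/7)
(v(-3, -1) - 18)² = ((6/7)*(-1) - 18)² = (-6/7 - 18)² = (-132/7)² = 17424/49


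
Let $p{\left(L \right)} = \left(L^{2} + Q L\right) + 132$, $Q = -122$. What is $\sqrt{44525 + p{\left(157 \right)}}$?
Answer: $2 \sqrt{12538} \approx 223.95$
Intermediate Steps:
$p{\left(L \right)} = 132 + L^{2} - 122 L$ ($p{\left(L \right)} = \left(L^{2} - 122 L\right) + 132 = 132 + L^{2} - 122 L$)
$\sqrt{44525 + p{\left(157 \right)}} = \sqrt{44525 + \left(132 + 157^{2} - 19154\right)} = \sqrt{44525 + \left(132 + 24649 - 19154\right)} = \sqrt{44525 + 5627} = \sqrt{50152} = 2 \sqrt{12538}$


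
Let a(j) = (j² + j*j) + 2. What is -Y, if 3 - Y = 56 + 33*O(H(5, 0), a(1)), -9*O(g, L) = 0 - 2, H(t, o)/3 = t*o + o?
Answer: 181/3 ≈ 60.333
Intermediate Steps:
H(t, o) = 3*o + 3*o*t (H(t, o) = 3*(t*o + o) = 3*(o*t + o) = 3*(o + o*t) = 3*o + 3*o*t)
a(j) = 2 + 2*j² (a(j) = (j² + j²) + 2 = 2*j² + 2 = 2 + 2*j²)
O(g, L) = 2/9 (O(g, L) = -(0 - 2)/9 = -⅑*(-2) = 2/9)
Y = -181/3 (Y = 3 - (56 + 33*(2/9)) = 3 - (56 + 22/3) = 3 - 1*190/3 = 3 - 190/3 = -181/3 ≈ -60.333)
-Y = -1*(-181/3) = 181/3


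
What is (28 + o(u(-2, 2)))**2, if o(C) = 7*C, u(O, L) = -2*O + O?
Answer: 1764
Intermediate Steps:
u(O, L) = -O
(28 + o(u(-2, 2)))**2 = (28 + 7*(-1*(-2)))**2 = (28 + 7*2)**2 = (28 + 14)**2 = 42**2 = 1764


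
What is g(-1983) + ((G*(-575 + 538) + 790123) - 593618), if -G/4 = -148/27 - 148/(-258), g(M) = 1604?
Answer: 229161245/1161 ≈ 1.9738e+5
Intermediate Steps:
G = 22792/1161 (G = -4*(-148/27 - 148/(-258)) = -4*(-148*1/27 - 148*(-1/258)) = -4*(-148/27 + 74/129) = -4*(-5698/1161) = 22792/1161 ≈ 19.631)
g(-1983) + ((G*(-575 + 538) + 790123) - 593618) = 1604 + ((22792*(-575 + 538)/1161 + 790123) - 593618) = 1604 + (((22792/1161)*(-37) + 790123) - 593618) = 1604 + ((-843304/1161 + 790123) - 593618) = 1604 + (916489499/1161 - 593618) = 1604 + 227299001/1161 = 229161245/1161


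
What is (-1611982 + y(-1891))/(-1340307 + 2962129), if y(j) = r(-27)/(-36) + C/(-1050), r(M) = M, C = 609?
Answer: -161198183/162182200 ≈ -0.99393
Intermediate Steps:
y(j) = 17/100 (y(j) = -27/(-36) + 609/(-1050) = -27*(-1/36) + 609*(-1/1050) = 3/4 - 29/50 = 17/100)
(-1611982 + y(-1891))/(-1340307 + 2962129) = (-1611982 + 17/100)/(-1340307 + 2962129) = -161198183/100/1621822 = -161198183/100*1/1621822 = -161198183/162182200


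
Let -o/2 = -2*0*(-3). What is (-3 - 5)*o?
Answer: 0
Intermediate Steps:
o = 0 (o = -2*(-2*0)*(-3) = -0*(-3) = -2*0 = 0)
(-3 - 5)*o = (-3 - 5)*0 = -8*0 = 0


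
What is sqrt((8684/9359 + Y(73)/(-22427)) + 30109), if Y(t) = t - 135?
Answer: sqrt(27071663039809003491)/29984899 ≈ 173.52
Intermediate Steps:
Y(t) = -135 + t
sqrt((8684/9359 + Y(73)/(-22427)) + 30109) = sqrt((8684/9359 + (-135 + 73)/(-22427)) + 30109) = sqrt((8684*(1/9359) - 62*(-1/22427)) + 30109) = sqrt((8684/9359 + 62/22427) + 30109) = sqrt(195336326/209894293 + 30109) = sqrt(6319902604263/209894293) = sqrt(27071663039809003491)/29984899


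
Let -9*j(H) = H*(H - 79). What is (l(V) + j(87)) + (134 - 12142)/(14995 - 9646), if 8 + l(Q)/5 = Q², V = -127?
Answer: 143576827/1783 ≈ 80525.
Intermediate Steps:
j(H) = -H*(-79 + H)/9 (j(H) = -H*(H - 79)/9 = -H*(-79 + H)/9)
l(Q) = -40 + 5*Q²
(l(V) + j(87)) + (134 - 12142)/(14995 - 9646) = ((-40 + 5*(-127)²) + (⅑)*87*(79 - 1*87)) + (134 - 12142)/(14995 - 9646) = ((-40 + 5*16129) + (⅑)*87*(79 - 87)) - 12008/5349 = ((-40 + 80645) + (⅑)*87*(-8)) - 12008*1/5349 = (80605 - 232/3) - 12008/5349 = 241583/3 - 12008/5349 = 143576827/1783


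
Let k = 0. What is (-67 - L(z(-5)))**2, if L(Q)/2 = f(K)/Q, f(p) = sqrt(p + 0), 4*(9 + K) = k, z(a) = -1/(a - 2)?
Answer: 2725 + 5628*I ≈ 2725.0 + 5628.0*I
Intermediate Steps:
z(a) = -1/(-2 + a)
K = -9 (K = -9 + (1/4)*0 = -9 + 0 = -9)
f(p) = sqrt(p)
L(Q) = 6*I/Q (L(Q) = 2*(sqrt(-9)/Q) = 2*((3*I)/Q) = 2*(3*I/Q) = 6*I/Q)
(-67 - L(z(-5)))**2 = (-67 - 6*I/((-1/(-2 - 5))))**2 = (-67 - 6*I/((-1/(-7))))**2 = (-67 - 6*I/((-1*(-1/7))))**2 = (-67 - 6*I/1/7)**2 = (-67 - 6*I*7)**2 = (-67 - 42*I)**2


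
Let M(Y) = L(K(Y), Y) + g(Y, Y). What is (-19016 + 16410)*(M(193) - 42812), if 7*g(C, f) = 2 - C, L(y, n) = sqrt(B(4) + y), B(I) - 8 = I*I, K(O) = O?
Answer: 781474250/7 - 2606*sqrt(217) ≈ 1.1160e+8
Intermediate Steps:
B(I) = 8 + I**2 (B(I) = 8 + I*I = 8 + I**2)
L(y, n) = sqrt(24 + y) (L(y, n) = sqrt((8 + 4**2) + y) = sqrt((8 + 16) + y) = sqrt(24 + y))
g(C, f) = 2/7 - C/7 (g(C, f) = (2 - C)/7 = 2/7 - C/7)
M(Y) = 2/7 + sqrt(24 + Y) - Y/7 (M(Y) = sqrt(24 + Y) + (2/7 - Y/7) = 2/7 + sqrt(24 + Y) - Y/7)
(-19016 + 16410)*(M(193) - 42812) = (-19016 + 16410)*((2/7 + sqrt(24 + 193) - 1/7*193) - 42812) = -2606*((2/7 + sqrt(217) - 193/7) - 42812) = -2606*((-191/7 + sqrt(217)) - 42812) = -2606*(-299875/7 + sqrt(217)) = 781474250/7 - 2606*sqrt(217)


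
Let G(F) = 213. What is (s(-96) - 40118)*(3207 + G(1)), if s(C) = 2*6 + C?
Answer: -137490840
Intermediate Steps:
s(C) = 12 + C
(s(-96) - 40118)*(3207 + G(1)) = ((12 - 96) - 40118)*(3207 + 213) = (-84 - 40118)*3420 = -40202*3420 = -137490840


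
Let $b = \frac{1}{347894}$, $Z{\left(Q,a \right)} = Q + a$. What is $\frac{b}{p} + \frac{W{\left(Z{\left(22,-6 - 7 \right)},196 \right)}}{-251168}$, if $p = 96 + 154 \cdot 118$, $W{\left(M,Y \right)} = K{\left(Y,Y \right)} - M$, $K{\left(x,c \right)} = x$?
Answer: $- \frac{3160760661}{4245358831456} \approx -0.00074452$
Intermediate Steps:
$W{\left(M,Y \right)} = Y - M$
$p = 18268$ ($p = 96 + 18172 = 18268$)
$b = \frac{1}{347894} \approx 2.8744 \cdot 10^{-6}$
$\frac{b}{p} + \frac{W{\left(Z{\left(22,-6 - 7 \right)},196 \right)}}{-251168} = \frac{1}{347894 \cdot 18268} + \frac{196 - \left(22 - 13\right)}{-251168} = \frac{1}{347894} \cdot \frac{1}{18268} + \left(196 - \left(22 - 13\right)\right) \left(- \frac{1}{251168}\right) = \frac{1}{6355327592} + \left(196 - 9\right) \left(- \frac{1}{251168}\right) = \frac{1}{6355327592} + 187 \left(- \frac{1}{251168}\right) = \frac{1}{6355327592} - \frac{187}{251168} = - \frac{3160760661}{4245358831456}$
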